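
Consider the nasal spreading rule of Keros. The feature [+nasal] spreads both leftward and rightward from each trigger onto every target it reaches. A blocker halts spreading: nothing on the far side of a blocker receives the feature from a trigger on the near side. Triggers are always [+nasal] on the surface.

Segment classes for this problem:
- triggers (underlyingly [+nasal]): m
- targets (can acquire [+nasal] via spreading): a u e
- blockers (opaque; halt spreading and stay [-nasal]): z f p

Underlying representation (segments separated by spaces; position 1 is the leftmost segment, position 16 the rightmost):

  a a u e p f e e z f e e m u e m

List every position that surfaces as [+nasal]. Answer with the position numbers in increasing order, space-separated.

11 12 13 14 15 16

From /m/ at 13 rightward: 14 /u/ → [+nasal]; 15 /e/ → [+nasal]; 16 /m/ is itself a trigger — this domain ends here.
From /m/ at 13 leftward: 12 /e/ → [+nasal]; 11 /e/ → [+nasal]; 10 /f/ blocks.
From /m/ at 16 rightward: word edge.
From /m/ at 16 leftward: 15 /e/ → [+nasal]; 14 /u/ → [+nasal]; 13 /m/ is itself a trigger — this domain ends here.
Targets with no active source: positions 1 2 3 4 7 8 stay [-nasal].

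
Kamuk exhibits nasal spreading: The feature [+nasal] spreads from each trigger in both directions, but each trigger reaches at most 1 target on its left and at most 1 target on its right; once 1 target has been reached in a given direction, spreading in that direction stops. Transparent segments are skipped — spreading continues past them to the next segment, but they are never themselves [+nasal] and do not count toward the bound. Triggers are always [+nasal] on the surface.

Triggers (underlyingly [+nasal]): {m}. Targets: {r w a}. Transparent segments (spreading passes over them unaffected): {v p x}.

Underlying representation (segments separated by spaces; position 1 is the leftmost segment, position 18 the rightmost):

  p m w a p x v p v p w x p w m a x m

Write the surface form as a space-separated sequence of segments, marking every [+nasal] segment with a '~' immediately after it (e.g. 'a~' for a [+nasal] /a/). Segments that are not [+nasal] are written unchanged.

p m~ w~ a p x v p v p w x p w~ m~ a~ x m~

From /m/ at 2 rightward: 3 /w/ → [+nasal]; bound reached.
From /m/ at 2 leftward: 1 /p/ transparent; word edge.
From /m/ at 15 rightward: 16 /a/ → [+nasal]; bound reached.
From /m/ at 15 leftward: 14 /w/ → [+nasal]; bound reached.
From /m/ at 18 rightward: word edge.
From /m/ at 18 leftward: 17 /x/ transparent; 16 /a/ → [+nasal]; bound reached.
Targets with no active source: positions 4 11 stay [-nasal].
[+nasal] positions on the surface: 2 3 14 15 16 18.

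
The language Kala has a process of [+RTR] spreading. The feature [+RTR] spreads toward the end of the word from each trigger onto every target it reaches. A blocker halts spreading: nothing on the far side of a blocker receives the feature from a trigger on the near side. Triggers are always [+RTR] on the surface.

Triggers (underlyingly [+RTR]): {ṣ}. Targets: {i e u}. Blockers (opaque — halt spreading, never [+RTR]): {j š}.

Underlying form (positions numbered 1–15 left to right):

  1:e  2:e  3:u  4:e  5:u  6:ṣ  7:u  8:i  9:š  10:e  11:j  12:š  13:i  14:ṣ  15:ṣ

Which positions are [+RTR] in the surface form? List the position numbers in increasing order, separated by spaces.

6 7 8 14 15

From /ṣ/ at 6 rightward: 7 /u/ → [+RTR]; 8 /i/ → [+RTR]; 9 /š/ blocks.
From /ṣ/ at 14 rightward: 15 /ṣ/ is itself a trigger — this domain ends here.
From /ṣ/ at 15 rightward: word edge.
Targets with no active source: positions 1 2 3 4 5 10 13 stay [-emphatic].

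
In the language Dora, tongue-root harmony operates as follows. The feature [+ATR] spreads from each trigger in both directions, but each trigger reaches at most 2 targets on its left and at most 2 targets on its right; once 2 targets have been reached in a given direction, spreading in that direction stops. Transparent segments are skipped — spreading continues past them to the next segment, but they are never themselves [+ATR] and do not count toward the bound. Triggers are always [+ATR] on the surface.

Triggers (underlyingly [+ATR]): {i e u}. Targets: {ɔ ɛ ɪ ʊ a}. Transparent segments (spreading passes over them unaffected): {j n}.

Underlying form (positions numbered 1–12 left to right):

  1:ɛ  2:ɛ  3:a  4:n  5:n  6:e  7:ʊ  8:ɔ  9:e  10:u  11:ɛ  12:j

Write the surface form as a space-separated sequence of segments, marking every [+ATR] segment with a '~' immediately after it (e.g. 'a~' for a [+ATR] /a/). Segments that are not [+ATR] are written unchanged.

ɛ ɛ~ a~ n n e~ ʊ~ ɔ~ e~ u~ ɛ~ j

From /e/ at 6 rightward: 7 /ʊ/ → [+ATR]; 8 /ɔ/ → [+ATR]; bound reached.
From /e/ at 6 leftward: 5 /n/ transparent; 4 /n/ transparent; 3 /a/ → [+ATR]; 2 /ɛ/ → [+ATR]; bound reached.
From /e/ at 9 rightward: 10 /u/ is itself a trigger — this domain ends here.
From /e/ at 9 leftward: 8 /ɔ/ → [+ATR]; 7 /ʊ/ → [+ATR]; bound reached.
From /u/ at 10 rightward: 11 /ɛ/ → [+ATR]; 12 /j/ transparent; word edge.
From /u/ at 10 leftward: 9 /e/ is itself a trigger — this domain ends here.
Target with no active source: position 1 stays [-ATR].
[+ATR] positions on the surface: 2 3 6 7 8 9 10 11.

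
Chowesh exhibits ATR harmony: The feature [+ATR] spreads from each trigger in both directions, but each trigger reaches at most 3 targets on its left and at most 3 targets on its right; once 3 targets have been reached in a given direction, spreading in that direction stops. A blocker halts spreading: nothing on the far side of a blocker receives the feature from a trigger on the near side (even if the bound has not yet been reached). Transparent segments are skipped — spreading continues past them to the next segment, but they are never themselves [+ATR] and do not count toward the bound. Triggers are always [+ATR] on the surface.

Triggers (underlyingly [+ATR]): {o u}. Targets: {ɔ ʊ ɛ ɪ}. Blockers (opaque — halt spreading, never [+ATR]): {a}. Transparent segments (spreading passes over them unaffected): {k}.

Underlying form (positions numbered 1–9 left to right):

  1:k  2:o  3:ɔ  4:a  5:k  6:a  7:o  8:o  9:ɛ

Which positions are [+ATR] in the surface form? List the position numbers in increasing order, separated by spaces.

2 3 7 8 9

From /o/ at 2 rightward: 3 /ɔ/ → [+ATR]; 4 /a/ blocks.
From /o/ at 2 leftward: 1 /k/ transparent; word edge.
From /o/ at 7 rightward: 8 /o/ is itself a trigger — this domain ends here.
From /o/ at 7 leftward: 6 /a/ blocks.
From /o/ at 8 rightward: 9 /ɛ/ → [+ATR]; word edge.
From /o/ at 8 leftward: 7 /o/ is itself a trigger — this domain ends here.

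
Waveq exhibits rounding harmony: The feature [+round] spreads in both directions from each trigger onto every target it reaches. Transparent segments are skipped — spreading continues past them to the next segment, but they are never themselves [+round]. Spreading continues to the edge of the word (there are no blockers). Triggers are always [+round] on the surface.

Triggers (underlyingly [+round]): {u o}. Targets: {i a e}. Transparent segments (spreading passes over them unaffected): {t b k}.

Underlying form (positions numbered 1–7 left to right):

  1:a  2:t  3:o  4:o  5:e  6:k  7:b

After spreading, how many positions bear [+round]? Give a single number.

From /o/ at 3 rightward: 4 /o/ is itself a trigger — this domain ends here.
From /o/ at 3 leftward: 2 /t/ transparent; 1 /a/ → [+round]; word edge.
From /o/ at 4 rightward: 5 /e/ → [+round]; 6 /k/ transparent; 7 /b/ transparent; word edge.
From /o/ at 4 leftward: 3 /o/ is itself a trigger — this domain ends here.
[+round] positions on the surface: 1 3 4 5.

4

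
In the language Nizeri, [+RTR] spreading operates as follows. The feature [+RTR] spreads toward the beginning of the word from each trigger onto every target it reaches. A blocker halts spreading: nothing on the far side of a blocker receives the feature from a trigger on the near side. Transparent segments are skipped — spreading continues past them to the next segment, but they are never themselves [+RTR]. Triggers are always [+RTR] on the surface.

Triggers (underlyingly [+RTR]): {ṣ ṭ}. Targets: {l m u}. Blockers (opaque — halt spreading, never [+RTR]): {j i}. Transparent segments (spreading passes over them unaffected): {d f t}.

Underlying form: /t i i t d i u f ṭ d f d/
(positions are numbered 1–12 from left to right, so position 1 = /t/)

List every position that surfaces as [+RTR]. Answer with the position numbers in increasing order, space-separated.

From /ṭ/ at 9 leftward: 8 /f/ transparent; 7 /u/ → [+RTR]; 6 /i/ blocks.

7 9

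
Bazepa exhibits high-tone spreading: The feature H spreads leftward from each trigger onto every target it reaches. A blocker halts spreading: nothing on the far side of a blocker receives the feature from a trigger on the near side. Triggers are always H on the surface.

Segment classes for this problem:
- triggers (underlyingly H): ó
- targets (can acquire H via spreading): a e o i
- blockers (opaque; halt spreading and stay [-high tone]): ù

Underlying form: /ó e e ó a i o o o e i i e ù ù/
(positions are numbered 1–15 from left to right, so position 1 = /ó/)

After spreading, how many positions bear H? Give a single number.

From /ó/ at 1 leftward: word edge.
From /ó/ at 4 leftward: 3 /e/ → H; 2 /e/ → H; 1 /ó/ is itself a trigger — this domain ends here.
Targets with no active source: positions 5 6 7 8 9 10 11 12 13 stay [-high tone].
H positions on the surface: 1 2 3 4.

4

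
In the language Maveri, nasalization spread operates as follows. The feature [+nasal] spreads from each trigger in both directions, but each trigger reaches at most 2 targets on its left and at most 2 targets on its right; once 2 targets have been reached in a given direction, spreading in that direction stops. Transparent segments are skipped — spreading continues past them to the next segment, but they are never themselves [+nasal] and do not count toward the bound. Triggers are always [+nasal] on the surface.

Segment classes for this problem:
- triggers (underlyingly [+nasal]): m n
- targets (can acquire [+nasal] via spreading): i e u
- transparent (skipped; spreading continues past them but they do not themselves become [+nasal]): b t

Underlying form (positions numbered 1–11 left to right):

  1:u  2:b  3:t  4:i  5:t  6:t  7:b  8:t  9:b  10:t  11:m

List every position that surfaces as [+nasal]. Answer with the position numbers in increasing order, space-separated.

From /m/ at 11 rightward: word edge.
From /m/ at 11 leftward: 10 /t/ transparent; 9 /b/ transparent; 8 /t/ transparent; 7 /b/ transparent; 6 /t/ transparent; 5 /t/ transparent; 4 /i/ → [+nasal]; 3 /t/ transparent; 2 /b/ transparent; 1 /u/ → [+nasal]; bound reached.

1 4 11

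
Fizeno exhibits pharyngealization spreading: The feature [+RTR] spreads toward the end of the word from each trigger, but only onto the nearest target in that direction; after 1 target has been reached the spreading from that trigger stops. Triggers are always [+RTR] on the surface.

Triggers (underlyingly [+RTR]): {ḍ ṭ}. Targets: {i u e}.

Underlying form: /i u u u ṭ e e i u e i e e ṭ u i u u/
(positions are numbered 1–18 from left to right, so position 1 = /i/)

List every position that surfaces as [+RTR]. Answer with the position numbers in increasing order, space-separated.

5 6 14 15

From /ṭ/ at 5 rightward: 6 /e/ → [+RTR]; bound reached.
From /ṭ/ at 14 rightward: 15 /u/ → [+RTR]; bound reached.
Targets with no active source: positions 1 2 3 4 7 8 9 10 11 12 13 16 17 18 stay [-emphatic].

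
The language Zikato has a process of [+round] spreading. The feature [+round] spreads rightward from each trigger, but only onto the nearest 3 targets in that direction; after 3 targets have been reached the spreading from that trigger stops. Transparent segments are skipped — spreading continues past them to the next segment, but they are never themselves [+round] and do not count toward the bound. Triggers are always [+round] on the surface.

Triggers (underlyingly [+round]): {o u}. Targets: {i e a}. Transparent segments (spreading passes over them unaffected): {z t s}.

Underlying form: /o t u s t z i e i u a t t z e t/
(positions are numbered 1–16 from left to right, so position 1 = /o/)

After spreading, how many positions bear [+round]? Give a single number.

From /o/ at 1 rightward: 2 /t/ transparent; 3 /u/ is itself a trigger — this domain ends here.
From /u/ at 3 rightward: 4 /s/ transparent; 5 /t/ transparent; 6 /z/ transparent; 7 /i/ → [+round]; 8 /e/ → [+round]; 9 /i/ → [+round]; bound reached.
From /u/ at 10 rightward: 11 /a/ → [+round]; 12 /t/ transparent; 13 /t/ transparent; 14 /z/ transparent; 15 /e/ → [+round]; 16 /t/ transparent; word edge.
[+round] positions on the surface: 1 3 7 8 9 10 11 15.

8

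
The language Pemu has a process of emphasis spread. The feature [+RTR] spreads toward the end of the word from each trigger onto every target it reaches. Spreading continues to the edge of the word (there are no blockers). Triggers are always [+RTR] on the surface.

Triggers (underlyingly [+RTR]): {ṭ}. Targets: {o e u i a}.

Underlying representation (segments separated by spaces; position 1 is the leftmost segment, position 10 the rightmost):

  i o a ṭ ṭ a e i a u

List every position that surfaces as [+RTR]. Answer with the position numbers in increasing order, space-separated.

From /ṭ/ at 4 rightward: 5 /ṭ/ is itself a trigger — this domain ends here.
From /ṭ/ at 5 rightward: 6 /a/ → [+RTR]; 7 /e/ → [+RTR]; 8 /i/ → [+RTR]; 9 /a/ → [+RTR]; 10 /u/ → [+RTR]; word edge.
Targets with no active source: positions 1 2 3 stay [-emphatic].

4 5 6 7 8 9 10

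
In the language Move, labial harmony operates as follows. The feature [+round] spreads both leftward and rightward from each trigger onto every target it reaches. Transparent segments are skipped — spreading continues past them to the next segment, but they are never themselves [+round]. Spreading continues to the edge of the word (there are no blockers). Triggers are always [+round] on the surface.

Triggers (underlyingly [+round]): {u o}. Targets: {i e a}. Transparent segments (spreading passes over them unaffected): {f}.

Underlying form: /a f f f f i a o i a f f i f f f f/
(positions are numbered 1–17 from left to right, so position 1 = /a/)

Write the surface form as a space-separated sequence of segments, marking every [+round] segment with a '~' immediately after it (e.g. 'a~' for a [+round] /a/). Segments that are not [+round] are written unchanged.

a~ f f f f i~ a~ o~ i~ a~ f f i~ f f f f

From /o/ at 8 rightward: 9 /i/ → [+round]; 10 /a/ → [+round]; 11 /f/ transparent; 12 /f/ transparent; 13 /i/ → [+round]; 14 /f/ transparent; 15 /f/ transparent; 16 /f/ transparent; 17 /f/ transparent; word edge.
From /o/ at 8 leftward: 7 /a/ → [+round]; 6 /i/ → [+round]; 5 /f/ transparent; 4 /f/ transparent; 3 /f/ transparent; 2 /f/ transparent; 1 /a/ → [+round]; word edge.
[+round] positions on the surface: 1 6 7 8 9 10 13.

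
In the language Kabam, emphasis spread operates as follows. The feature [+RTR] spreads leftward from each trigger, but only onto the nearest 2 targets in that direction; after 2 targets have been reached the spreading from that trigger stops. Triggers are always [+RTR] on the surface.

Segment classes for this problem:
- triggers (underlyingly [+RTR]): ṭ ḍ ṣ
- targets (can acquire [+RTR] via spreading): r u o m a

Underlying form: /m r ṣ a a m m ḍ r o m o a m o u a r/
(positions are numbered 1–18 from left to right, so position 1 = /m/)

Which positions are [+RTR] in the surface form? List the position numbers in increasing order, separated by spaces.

From /ṣ/ at 3 leftward: 2 /r/ → [+RTR]; 1 /m/ → [+RTR]; bound reached.
From /ḍ/ at 8 leftward: 7 /m/ → [+RTR]; 6 /m/ → [+RTR]; bound reached.
Targets with no active source: positions 4 5 9 10 11 12 13 14 15 16 17 18 stay [-emphatic].

1 2 3 6 7 8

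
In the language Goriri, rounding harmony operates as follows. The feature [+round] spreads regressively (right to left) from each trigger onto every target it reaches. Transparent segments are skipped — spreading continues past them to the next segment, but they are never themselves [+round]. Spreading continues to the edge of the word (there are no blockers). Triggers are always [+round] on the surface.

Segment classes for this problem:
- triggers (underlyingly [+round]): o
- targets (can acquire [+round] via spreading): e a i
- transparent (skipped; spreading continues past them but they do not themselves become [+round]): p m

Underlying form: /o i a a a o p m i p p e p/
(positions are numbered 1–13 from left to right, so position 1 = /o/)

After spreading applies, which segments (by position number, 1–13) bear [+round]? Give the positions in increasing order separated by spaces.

From /o/ at 1 leftward: word edge.
From /o/ at 6 leftward: 5 /a/ → [+round]; 4 /a/ → [+round]; 3 /a/ → [+round]; 2 /i/ → [+round]; 1 /o/ is itself a trigger — this domain ends here.
Targets with no active source: positions 9 12 stay [-round].

1 2 3 4 5 6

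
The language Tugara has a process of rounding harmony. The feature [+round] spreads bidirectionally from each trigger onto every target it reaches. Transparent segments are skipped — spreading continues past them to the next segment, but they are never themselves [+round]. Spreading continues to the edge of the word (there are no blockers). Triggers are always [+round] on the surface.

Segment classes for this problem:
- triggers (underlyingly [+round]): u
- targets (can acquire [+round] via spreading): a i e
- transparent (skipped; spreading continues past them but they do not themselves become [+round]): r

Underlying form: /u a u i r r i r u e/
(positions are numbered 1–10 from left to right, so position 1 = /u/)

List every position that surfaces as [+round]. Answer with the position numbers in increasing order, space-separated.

1 2 3 4 7 9 10

From /u/ at 1 rightward: 2 /a/ → [+round]; 3 /u/ is itself a trigger — this domain ends here.
From /u/ at 1 leftward: word edge.
From /u/ at 3 rightward: 4 /i/ → [+round]; 5 /r/ transparent; 6 /r/ transparent; 7 /i/ → [+round]; 8 /r/ transparent; 9 /u/ is itself a trigger — this domain ends here.
From /u/ at 3 leftward: 2 /a/ → [+round]; 1 /u/ is itself a trigger — this domain ends here.
From /u/ at 9 rightward: 10 /e/ → [+round]; word edge.
From /u/ at 9 leftward: 8 /r/ transparent; 7 /i/ → [+round]; 6 /r/ transparent; 5 /r/ transparent; 4 /i/ → [+round]; 3 /u/ is itself a trigger — this domain ends here.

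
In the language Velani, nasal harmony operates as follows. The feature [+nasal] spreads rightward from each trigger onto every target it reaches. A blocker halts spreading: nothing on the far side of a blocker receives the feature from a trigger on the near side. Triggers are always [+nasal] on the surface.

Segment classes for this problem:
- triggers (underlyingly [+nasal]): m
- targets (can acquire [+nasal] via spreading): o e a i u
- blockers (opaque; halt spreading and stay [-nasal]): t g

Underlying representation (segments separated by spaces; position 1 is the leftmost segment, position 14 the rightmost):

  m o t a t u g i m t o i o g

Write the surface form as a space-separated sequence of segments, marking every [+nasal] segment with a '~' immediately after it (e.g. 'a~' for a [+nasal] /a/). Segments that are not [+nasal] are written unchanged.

m~ o~ t a t u g i m~ t o i o g

From /m/ at 1 rightward: 2 /o/ → [+nasal]; 3 /t/ blocks.
From /m/ at 9 rightward: 10 /t/ blocks.
Targets with no active source: positions 4 6 8 11 12 13 stay [-nasal].
[+nasal] positions on the surface: 1 2 9.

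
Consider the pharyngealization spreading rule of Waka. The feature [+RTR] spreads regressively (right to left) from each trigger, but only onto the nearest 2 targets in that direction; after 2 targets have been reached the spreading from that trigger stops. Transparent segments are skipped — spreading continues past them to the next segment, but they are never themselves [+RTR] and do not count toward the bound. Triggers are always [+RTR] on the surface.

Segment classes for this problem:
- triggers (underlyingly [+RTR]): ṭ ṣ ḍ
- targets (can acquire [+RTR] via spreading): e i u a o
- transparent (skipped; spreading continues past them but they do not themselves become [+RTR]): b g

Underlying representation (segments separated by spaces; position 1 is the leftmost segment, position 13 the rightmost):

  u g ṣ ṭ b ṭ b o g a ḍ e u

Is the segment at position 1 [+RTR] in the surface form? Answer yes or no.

yes

From /ṣ/ at 3 leftward: 2 /g/ transparent; 1 /u/ → [+RTR]; word edge.
From /ṭ/ at 4 leftward: 3 /ṣ/ is itself a trigger — this domain ends here.
From /ṭ/ at 6 leftward: 5 /b/ transparent; 4 /ṭ/ is itself a trigger — this domain ends here.
From /ḍ/ at 11 leftward: 10 /a/ → [+RTR]; 9 /g/ transparent; 8 /o/ → [+RTR]; bound reached.
Targets with no active source: positions 12 13 stay [-emphatic].
[+RTR] positions on the surface: 1 3 4 6 8 10 11.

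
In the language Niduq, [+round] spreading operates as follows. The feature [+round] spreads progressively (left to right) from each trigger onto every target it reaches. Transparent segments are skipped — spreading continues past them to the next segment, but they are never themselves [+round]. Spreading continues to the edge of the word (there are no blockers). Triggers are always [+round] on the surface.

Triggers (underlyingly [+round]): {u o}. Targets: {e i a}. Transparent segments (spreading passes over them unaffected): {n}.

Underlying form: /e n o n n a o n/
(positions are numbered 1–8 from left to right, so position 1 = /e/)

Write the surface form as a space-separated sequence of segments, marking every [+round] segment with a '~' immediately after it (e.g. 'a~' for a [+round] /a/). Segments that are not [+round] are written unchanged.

e n o~ n n a~ o~ n

From /o/ at 3 rightward: 4 /n/ transparent; 5 /n/ transparent; 6 /a/ → [+round]; 7 /o/ is itself a trigger — this domain ends here.
From /o/ at 7 rightward: 8 /n/ transparent; word edge.
Target with no active source: position 1 stays [-round].
[+round] positions on the surface: 3 6 7.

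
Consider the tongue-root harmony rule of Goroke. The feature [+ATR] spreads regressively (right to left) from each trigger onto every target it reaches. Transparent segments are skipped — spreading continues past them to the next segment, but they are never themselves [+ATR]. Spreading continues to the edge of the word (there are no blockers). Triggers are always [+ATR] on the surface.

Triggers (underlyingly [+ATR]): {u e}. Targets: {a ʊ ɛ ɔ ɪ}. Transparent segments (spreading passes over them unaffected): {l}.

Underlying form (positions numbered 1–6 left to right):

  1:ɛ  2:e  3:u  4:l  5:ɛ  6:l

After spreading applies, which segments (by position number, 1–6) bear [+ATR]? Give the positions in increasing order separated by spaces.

1 2 3

From /e/ at 2 leftward: 1 /ɛ/ → [+ATR]; word edge.
From /u/ at 3 leftward: 2 /e/ is itself a trigger — this domain ends here.
Target with no active source: position 5 stays [-ATR].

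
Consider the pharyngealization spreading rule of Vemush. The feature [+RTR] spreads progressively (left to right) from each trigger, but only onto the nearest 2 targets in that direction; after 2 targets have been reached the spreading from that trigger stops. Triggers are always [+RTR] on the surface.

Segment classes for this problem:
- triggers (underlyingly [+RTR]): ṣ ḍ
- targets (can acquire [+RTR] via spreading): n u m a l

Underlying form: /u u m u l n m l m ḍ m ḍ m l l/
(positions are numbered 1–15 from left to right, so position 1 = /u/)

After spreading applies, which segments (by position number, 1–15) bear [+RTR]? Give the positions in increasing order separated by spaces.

10 11 12 13 14

From /ḍ/ at 10 rightward: 11 /m/ → [+RTR]; 12 /ḍ/ is itself a trigger — this domain ends here.
From /ḍ/ at 12 rightward: 13 /m/ → [+RTR]; 14 /l/ → [+RTR]; bound reached.
Targets with no active source: positions 1 2 3 4 5 6 7 8 9 15 stay [-emphatic].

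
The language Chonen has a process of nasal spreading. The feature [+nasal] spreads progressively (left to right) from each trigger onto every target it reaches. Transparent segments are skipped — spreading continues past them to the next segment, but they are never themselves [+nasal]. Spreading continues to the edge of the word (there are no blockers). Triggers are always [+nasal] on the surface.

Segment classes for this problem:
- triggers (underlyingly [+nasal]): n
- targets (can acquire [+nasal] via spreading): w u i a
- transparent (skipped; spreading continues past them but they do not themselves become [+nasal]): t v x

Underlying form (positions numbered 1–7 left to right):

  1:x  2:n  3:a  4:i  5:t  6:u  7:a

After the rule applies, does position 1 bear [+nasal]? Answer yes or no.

From /n/ at 2 rightward: 3 /a/ → [+nasal]; 4 /i/ → [+nasal]; 5 /t/ transparent; 6 /u/ → [+nasal]; 7 /a/ → [+nasal]; word edge.
[+nasal] positions on the surface: 2 3 4 6 7.

no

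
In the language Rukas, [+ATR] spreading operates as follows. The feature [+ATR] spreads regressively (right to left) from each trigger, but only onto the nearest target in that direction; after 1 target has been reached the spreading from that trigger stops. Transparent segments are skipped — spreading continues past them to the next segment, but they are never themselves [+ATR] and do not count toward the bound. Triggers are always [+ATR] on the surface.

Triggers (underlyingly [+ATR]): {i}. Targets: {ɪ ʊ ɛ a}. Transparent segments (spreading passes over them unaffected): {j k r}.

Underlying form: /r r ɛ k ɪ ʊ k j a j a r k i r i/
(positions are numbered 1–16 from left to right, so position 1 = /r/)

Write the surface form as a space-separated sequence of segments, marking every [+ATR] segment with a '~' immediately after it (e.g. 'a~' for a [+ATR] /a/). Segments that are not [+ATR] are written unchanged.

r r ɛ k ɪ ʊ k j a j a~ r k i~ r i~

From /i/ at 14 leftward: 13 /k/ transparent; 12 /r/ transparent; 11 /a/ → [+ATR]; bound reached.
From /i/ at 16 leftward: 15 /r/ transparent; 14 /i/ is itself a trigger — this domain ends here.
Targets with no active source: positions 3 5 6 9 stay [-ATR].
[+ATR] positions on the surface: 11 14 16.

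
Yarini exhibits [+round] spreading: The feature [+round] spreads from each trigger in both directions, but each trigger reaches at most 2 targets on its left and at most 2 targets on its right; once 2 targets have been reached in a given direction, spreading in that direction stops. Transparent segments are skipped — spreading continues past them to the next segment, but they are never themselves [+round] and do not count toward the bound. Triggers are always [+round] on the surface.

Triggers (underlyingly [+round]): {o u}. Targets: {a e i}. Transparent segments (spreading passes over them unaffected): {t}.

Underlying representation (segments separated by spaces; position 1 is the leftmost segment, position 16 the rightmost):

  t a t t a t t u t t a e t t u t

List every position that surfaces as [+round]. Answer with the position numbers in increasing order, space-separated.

2 5 8 11 12 15

From /u/ at 8 rightward: 9 /t/ transparent; 10 /t/ transparent; 11 /a/ → [+round]; 12 /e/ → [+round]; bound reached.
From /u/ at 8 leftward: 7 /t/ transparent; 6 /t/ transparent; 5 /a/ → [+round]; 4 /t/ transparent; 3 /t/ transparent; 2 /a/ → [+round]; bound reached.
From /u/ at 15 rightward: 16 /t/ transparent; word edge.
From /u/ at 15 leftward: 14 /t/ transparent; 13 /t/ transparent; 12 /e/ → [+round]; 11 /a/ → [+round]; bound reached.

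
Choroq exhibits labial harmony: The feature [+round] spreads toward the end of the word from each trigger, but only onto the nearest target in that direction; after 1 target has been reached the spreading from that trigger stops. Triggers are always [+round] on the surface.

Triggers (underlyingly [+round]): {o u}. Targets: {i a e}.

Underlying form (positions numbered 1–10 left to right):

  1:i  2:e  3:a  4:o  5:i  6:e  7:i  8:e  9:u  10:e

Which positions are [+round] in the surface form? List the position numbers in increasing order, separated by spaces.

From /o/ at 4 rightward: 5 /i/ → [+round]; bound reached.
From /u/ at 9 rightward: 10 /e/ → [+round]; bound reached.
Targets with no active source: positions 1 2 3 6 7 8 stay [-round].

4 5 9 10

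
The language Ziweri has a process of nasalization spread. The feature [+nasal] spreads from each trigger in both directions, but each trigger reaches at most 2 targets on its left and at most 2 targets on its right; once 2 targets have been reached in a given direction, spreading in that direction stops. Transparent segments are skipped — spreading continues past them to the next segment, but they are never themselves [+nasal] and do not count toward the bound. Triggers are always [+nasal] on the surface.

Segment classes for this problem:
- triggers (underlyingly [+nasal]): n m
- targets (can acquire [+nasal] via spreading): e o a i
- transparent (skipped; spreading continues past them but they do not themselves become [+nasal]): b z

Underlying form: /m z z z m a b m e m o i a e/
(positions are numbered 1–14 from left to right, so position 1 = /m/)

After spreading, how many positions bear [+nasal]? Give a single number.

8

From /m/ at 1 rightward: 2 /z/ transparent; 3 /z/ transparent; 4 /z/ transparent; 5 /m/ is itself a trigger — this domain ends here.
From /m/ at 1 leftward: word edge.
From /m/ at 5 rightward: 6 /a/ → [+nasal]; 7 /b/ transparent; 8 /m/ is itself a trigger — this domain ends here.
From /m/ at 5 leftward: 4 /z/ transparent; 3 /z/ transparent; 2 /z/ transparent; 1 /m/ is itself a trigger — this domain ends here.
From /m/ at 8 rightward: 9 /e/ → [+nasal]; 10 /m/ is itself a trigger — this domain ends here.
From /m/ at 8 leftward: 7 /b/ transparent; 6 /a/ → [+nasal]; 5 /m/ is itself a trigger — this domain ends here.
From /m/ at 10 rightward: 11 /o/ → [+nasal]; 12 /i/ → [+nasal]; bound reached.
From /m/ at 10 leftward: 9 /e/ → [+nasal]; 8 /m/ is itself a trigger — this domain ends here.
Targets with no active source: positions 13 14 stay [-nasal].
[+nasal] positions on the surface: 1 5 6 8 9 10 11 12.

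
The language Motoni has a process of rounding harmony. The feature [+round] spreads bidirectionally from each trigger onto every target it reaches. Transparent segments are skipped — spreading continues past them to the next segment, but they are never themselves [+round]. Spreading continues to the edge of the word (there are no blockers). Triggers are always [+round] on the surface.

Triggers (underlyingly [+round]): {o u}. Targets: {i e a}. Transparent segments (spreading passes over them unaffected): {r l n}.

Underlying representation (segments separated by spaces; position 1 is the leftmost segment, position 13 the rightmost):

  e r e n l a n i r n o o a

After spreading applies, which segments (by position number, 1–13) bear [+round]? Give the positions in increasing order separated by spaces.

1 3 6 8 11 12 13

From /o/ at 11 rightward: 12 /o/ is itself a trigger — this domain ends here.
From /o/ at 11 leftward: 10 /n/ transparent; 9 /r/ transparent; 8 /i/ → [+round]; 7 /n/ transparent; 6 /a/ → [+round]; 5 /l/ transparent; 4 /n/ transparent; 3 /e/ → [+round]; 2 /r/ transparent; 1 /e/ → [+round]; word edge.
From /o/ at 12 rightward: 13 /a/ → [+round]; word edge.
From /o/ at 12 leftward: 11 /o/ is itself a trigger — this domain ends here.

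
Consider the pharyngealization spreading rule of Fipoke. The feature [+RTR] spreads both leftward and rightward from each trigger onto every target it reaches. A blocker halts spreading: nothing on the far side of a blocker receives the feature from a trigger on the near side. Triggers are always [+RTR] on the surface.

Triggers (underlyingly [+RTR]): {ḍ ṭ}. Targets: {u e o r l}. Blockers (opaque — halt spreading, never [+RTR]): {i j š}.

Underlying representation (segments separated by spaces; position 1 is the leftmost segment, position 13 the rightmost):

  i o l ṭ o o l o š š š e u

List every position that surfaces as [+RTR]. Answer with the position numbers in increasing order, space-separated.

From /ṭ/ at 4 rightward: 5 /o/ → [+RTR]; 6 /o/ → [+RTR]; 7 /l/ → [+RTR]; 8 /o/ → [+RTR]; 9 /š/ blocks.
From /ṭ/ at 4 leftward: 3 /l/ → [+RTR]; 2 /o/ → [+RTR]; 1 /i/ blocks.
Targets with no active source: positions 12 13 stay [-emphatic].

2 3 4 5 6 7 8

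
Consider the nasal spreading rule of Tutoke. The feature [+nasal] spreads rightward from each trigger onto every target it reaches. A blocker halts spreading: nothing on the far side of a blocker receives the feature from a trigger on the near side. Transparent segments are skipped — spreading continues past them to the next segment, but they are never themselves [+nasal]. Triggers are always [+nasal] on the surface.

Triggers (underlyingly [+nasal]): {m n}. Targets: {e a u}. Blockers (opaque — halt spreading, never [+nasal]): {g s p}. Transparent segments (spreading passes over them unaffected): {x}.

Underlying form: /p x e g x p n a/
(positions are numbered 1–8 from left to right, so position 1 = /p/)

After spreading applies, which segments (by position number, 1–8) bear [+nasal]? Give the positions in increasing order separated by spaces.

7 8

From /n/ at 7 rightward: 8 /a/ → [+nasal]; word edge.
Target with no active source: position 3 stays [-nasal].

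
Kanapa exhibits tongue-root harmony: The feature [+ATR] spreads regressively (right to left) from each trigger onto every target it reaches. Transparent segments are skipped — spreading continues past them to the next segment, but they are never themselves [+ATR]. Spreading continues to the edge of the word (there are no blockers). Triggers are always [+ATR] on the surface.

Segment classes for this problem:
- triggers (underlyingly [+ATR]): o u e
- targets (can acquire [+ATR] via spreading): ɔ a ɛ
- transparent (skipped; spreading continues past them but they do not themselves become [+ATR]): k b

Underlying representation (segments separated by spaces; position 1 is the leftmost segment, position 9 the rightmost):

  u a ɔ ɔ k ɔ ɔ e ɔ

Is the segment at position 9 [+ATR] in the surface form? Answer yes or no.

no

From /u/ at 1 leftward: word edge.
From /e/ at 8 leftward: 7 /ɔ/ → [+ATR]; 6 /ɔ/ → [+ATR]; 5 /k/ transparent; 4 /ɔ/ → [+ATR]; 3 /ɔ/ → [+ATR]; 2 /a/ → [+ATR]; 1 /u/ is itself a trigger — this domain ends here.
Target with no active source: position 9 stays [-ATR].
[+ATR] positions on the surface: 1 2 3 4 6 7 8.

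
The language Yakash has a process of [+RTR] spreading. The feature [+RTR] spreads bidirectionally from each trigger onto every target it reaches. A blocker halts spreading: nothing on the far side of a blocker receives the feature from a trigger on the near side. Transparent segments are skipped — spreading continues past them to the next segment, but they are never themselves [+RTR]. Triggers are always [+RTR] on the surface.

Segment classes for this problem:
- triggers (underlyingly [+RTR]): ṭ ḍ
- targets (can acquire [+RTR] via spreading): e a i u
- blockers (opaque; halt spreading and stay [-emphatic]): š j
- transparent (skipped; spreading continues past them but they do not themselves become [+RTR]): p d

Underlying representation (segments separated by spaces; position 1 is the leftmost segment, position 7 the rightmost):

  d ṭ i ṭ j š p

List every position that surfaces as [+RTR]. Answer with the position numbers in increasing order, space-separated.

From /ṭ/ at 2 rightward: 3 /i/ → [+RTR]; 4 /ṭ/ is itself a trigger — this domain ends here.
From /ṭ/ at 2 leftward: 1 /d/ transparent; word edge.
From /ṭ/ at 4 rightward: 5 /j/ blocks.
From /ṭ/ at 4 leftward: 3 /i/ → [+RTR]; 2 /ṭ/ is itself a trigger — this domain ends here.

2 3 4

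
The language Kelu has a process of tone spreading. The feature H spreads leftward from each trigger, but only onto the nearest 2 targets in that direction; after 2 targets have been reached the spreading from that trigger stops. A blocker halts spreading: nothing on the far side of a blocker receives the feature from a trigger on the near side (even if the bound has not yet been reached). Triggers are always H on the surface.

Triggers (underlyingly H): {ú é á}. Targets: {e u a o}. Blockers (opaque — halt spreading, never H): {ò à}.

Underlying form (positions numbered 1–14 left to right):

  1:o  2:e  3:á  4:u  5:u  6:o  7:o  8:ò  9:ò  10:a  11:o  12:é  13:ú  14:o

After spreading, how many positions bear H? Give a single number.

7

From /á/ at 3 leftward: 2 /e/ → H; 1 /o/ → H; bound reached.
From /é/ at 12 leftward: 11 /o/ → H; 10 /a/ → H; bound reached.
From /ú/ at 13 leftward: 12 /é/ is itself a trigger — this domain ends here.
Targets with no active source: positions 4 5 6 7 14 stay [-high tone].
H positions on the surface: 1 2 3 10 11 12 13.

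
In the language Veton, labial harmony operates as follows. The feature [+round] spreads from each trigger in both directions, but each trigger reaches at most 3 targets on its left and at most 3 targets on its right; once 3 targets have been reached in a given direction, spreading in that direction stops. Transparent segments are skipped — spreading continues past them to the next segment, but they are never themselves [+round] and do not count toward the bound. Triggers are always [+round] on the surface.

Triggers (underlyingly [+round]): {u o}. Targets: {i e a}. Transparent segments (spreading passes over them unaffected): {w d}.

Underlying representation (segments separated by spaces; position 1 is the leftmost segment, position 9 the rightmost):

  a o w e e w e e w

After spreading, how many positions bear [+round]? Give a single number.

5

From /o/ at 2 rightward: 3 /w/ transparent; 4 /e/ → [+round]; 5 /e/ → [+round]; 6 /w/ transparent; 7 /e/ → [+round]; bound reached.
From /o/ at 2 leftward: 1 /a/ → [+round]; word edge.
Target with no active source: position 8 stays [-round].
[+round] positions on the surface: 1 2 4 5 7.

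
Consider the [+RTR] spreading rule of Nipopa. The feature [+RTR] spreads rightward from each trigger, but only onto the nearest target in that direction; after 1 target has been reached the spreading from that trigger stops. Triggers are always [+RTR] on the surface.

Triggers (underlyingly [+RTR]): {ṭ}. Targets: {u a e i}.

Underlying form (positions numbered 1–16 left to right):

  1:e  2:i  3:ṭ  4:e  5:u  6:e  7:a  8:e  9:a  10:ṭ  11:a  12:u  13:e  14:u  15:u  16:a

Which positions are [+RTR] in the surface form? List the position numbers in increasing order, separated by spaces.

From /ṭ/ at 3 rightward: 4 /e/ → [+RTR]; bound reached.
From /ṭ/ at 10 rightward: 11 /a/ → [+RTR]; bound reached.
Targets with no active source: positions 1 2 5 6 7 8 9 12 13 14 15 16 stay [-emphatic].

3 4 10 11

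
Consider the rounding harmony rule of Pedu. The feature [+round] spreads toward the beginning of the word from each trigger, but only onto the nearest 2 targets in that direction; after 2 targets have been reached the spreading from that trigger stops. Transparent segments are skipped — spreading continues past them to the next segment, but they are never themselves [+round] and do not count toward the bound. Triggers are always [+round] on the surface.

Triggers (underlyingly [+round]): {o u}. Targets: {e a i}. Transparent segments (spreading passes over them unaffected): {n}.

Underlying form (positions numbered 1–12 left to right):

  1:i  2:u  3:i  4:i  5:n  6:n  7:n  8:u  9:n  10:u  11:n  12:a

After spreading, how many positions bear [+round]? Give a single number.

From /u/ at 2 leftward: 1 /i/ → [+round]; word edge.
From /u/ at 8 leftward: 7 /n/ transparent; 6 /n/ transparent; 5 /n/ transparent; 4 /i/ → [+round]; 3 /i/ → [+round]; bound reached.
From /u/ at 10 leftward: 9 /n/ transparent; 8 /u/ is itself a trigger — this domain ends here.
Target with no active source: position 12 stays [-round].
[+round] positions on the surface: 1 2 3 4 8 10.

6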